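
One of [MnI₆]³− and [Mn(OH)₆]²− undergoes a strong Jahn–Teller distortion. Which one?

[MnI₆]³−: Summing ligand charges against the −3 overall charge gives an oxidation state of +3 for manganese. Group 7 minus oxidation state 3 gives a d⁴ configuration. Iodide is a weak-field ligand for a first-row metal, so the complex is high-spin. The t₂g³e_g¹ (high-spin) configuration has an unevenly filled e_g set; the Jahn–Teller theorem predicts a tetragonal distortion (typically axial elongation) to lift the degeneracy.
[Mn(OH)₆]²−: Ligand charges: each hydroxide is −1. With an overall charge of −2 the manganese centre must be in the +4 oxidation state. Mn sits in group 7, so the d-electron count is 7 − 4 = 3. The d³ configuration leaves the e_g set evenly filled (or empty) — no strong Jahn–Teller driving force.

[MnI₆]³−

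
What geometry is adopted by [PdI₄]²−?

Ligand charges: each iodide is −1. With an overall charge of −2 the palladium centre must be in the +2 oxidation state.
Group 10 minus oxidation state 2 gives a d⁸ configuration.
With 4 monodentate ligands the coordination number is 4.
A 4d d⁸ ion has a large crystal-field splitting; square planar leaves the high-energy d_{x²−y²} orbital empty and maximises CFSE.

square planar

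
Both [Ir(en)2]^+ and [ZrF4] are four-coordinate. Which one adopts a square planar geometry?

[Ir(en)2]^+

For [Ir(en)2]^+: Ethylenediamine is neutral; balancing the +1 overall charge requires Ir(I). Iridium is a group-9 element; Ir(I) is therefore d⁸. A 5d d⁸ ion has a large crystal-field splitting; square planar leaves the high-energy d_{x²−y²} orbital empty and maximises CFSE. → square planar.
For [ZrF4]: Ligand charges: each fluoride is −1. With an overall charge of 0 the zirconium centre must be in the +4 oxidation state. Zr sits in group 4, so the d-electron count is 4 − 4 = 0. A d⁰ ion has no crystal-field stabilisation preference between square planar and tetrahedral, so four ligands adopt the sterically favoured tetrahedral geometry. → tetrahedral.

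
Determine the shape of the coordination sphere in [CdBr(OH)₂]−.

Ligand charges: each bromide is −1; each hydroxide is −1. With an overall charge of −1 the cadmium centre must be in the +2 oxidation state.
Cadmium is a group-12 element; Cd(II) is therefore d¹⁰.
With 3 monodentate ligands the coordination number is 3.
Three ligands around a d¹⁰ centre minimise repulsion in a trigonal-planar arrangement.

trigonal planar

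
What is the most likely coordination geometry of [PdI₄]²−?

Summing ligand charges against the −2 overall charge gives an oxidation state of +2 for palladium.
Group 10 minus oxidation state 2 gives a d⁸ configuration.
Coordination number: 4.
A 4d d⁸ ion has a large crystal-field splitting; square planar leaves the high-energy d_{x²−y²} orbital empty and maximises CFSE.

square planar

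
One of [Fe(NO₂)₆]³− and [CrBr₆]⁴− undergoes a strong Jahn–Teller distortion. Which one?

[Fe(NO₂)₆]³−: Summing ligand charges against the −3 overall charge gives an oxidation state of +3 for iron. Group 8 minus oxidation state 3 gives a d⁵ configuration. Nitro (N-bound nitrite) is a strong-field ligand (high in the spectrochemical series) for a first-row metal, so the complex is low-spin. The d⁵ configuration leaves the e_g set evenly filled (or empty) — no strong Jahn–Teller driving force.
[CrBr₆]⁴−: Each bromide is −1; balancing the −4 overall charge requires Cr(II). Group 6 minus oxidation state 2 gives a d⁴ configuration. Bromide is a weak-field ligand for a first-row metal, so the complex is high-spin. The t₂g³e_g¹ (high-spin) configuration has an unevenly filled e_g set; the Jahn–Teller theorem predicts a tetragonal distortion (typically axial elongation) to lift the degeneracy.

[CrBr₆]⁴−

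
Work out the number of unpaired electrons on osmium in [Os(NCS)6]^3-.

Each isothiocyanate is −1; balancing the −3 overall charge requires Os(III).
Osmium is a group-8 element; Os(III) is therefore d⁵.
The spin state decides the count: a 5d ion has a large Δₒ and is invariably low-spin.
An octahedral low-spin d⁵ ion is t₂g⁵e_g⁰, giving 1 unpaired electron.

1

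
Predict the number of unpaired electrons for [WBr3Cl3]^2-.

2 unpaired electrons

Each bromide is −1; each chloride is −1; balancing the −2 overall charge requires W(IV).
Group 6 minus oxidation state 4 gives a d² configuration.
In an octahedral field the d² configuration is t₂g²e_g⁰ (only one arrangement possible), giving 2 unpaired electrons.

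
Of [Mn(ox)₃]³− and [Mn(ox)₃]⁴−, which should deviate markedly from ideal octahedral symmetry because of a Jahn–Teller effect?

[Mn(ox)₃]³−: Summing ligand charges against the −3 overall charge gives an oxidation state of +3 for manganese. Mn sits in group 7, so the d-electron count is 7 − 3 = 4. Oxalate is a weak-field ligand for a first-row metal, so the complex is high-spin. The t₂g³e_g¹ (high-spin) configuration has an unevenly filled e_g set; the Jahn–Teller theorem predicts a tetragonal distortion (typically axial elongation) to lift the degeneracy.
[Mn(ox)₃]⁴−: Summing ligand charges against the −4 overall charge gives an oxidation state of +2 for manganese. Manganese is a group-7 element; Mn(II) is therefore d⁵. Oxalate is a weak-field ligand for a first-row metal, so the complex is high-spin. The d⁵ configuration leaves the e_g set evenly filled (or empty) — no strong Jahn–Teller driving force.

[Mn(ox)₃]³−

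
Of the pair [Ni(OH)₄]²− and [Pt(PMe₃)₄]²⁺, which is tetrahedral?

For [Ni(OH)₄]²−: Each hydroxide is −1; balancing the −2 overall charge requires Ni(II). Group 10 minus oxidation state 2 gives a d⁸ configuration. Hydroxide is a weak-field ligand. With weak-field ligands the CFSE gain from square planar is small, so a 3d d⁸ ion takes the sterically preferred tetrahedral geometry. → tetrahedral.
For [Pt(PMe₃)₄]²⁺: Ligand charges: trimethylphosphine is neutral. With an overall charge of +2 the platinum centre must be in the +2 oxidation state. Group 10 minus oxidation state 2 gives a d⁸ configuration. A 5d d⁸ ion has a large crystal-field splitting; square planar leaves the high-energy d_{x²−y²} orbital empty and maximises CFSE. → square planar.

[Ni(OH)₄]²−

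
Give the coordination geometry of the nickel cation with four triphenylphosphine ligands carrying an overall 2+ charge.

square planar

Ligand charges: triphenylphosphine is neutral. With an overall charge of +2 the nickel centre must be in the +2 oxidation state.
Nickel is a group-10 element; Ni(II) is therefore d⁸.
With 4 monodentate ligands the coordination number is 4.
Triphenylphosphine is a strong-field ligand (high in the spectrochemical series).
A 3d d⁸ ion with strong-field ligands gains enough CFSE to favour square planar over tetrahedral.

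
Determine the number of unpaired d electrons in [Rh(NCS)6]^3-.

Ligand charges: each isothiocyanate is −1. With an overall charge of −3 the rhodium centre must be in the +3 oxidation state.
Rhodium is a group-9 element; Rh(III) is therefore d⁶.
The spin state decides the count: a 4d ion has a large Δₒ and is invariably low-spin.
An octahedral low-spin d⁶ ion is t₂g⁶e_g⁰, giving 0 unpaired electrons.

0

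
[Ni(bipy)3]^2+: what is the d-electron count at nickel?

d⁸

2,2′-bipyridine is neutral; balancing the +2 overall charge requires Ni(II).
Group 10 minus oxidation state 2 gives a d⁸ configuration.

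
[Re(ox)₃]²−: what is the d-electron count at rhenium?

Summing ligand charges against the −2 overall charge gives an oxidation state of +4 for rhenium.
Re sits in group 7, so the d-electron count is 7 − 4 = 3.

d3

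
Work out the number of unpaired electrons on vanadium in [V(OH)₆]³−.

Summing ligand charges against the −3 overall charge gives an oxidation state of +3 for vanadium.
Vanadium is a group-5 element; V(III) is therefore d².
In an octahedral field the d² configuration is t₂g²e_g⁰ (only one arrangement possible), giving 2 unpaired electrons.

2 unpaired electrons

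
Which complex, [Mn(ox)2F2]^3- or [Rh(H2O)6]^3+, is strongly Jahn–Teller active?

[Mn(ox)2F2]^3-: Each oxalate is −2; each fluoride is −1; balancing the −3 overall charge requires Mn(III). Group 7 minus oxidation state 3 gives a d⁴ configuration. Fluoride and oxalate are weak-field ligands for a first-row metal, so the complex is high-spin. The t₂g³e_g¹ (high-spin) configuration has an unevenly filled e_g set; the Jahn–Teller theorem predicts a tetragonal distortion (typically axial elongation) to lift the degeneracy.
[Rh(H2O)6]^3+: Ligand charges: water is neutral. With an overall charge of +3 the rhodium centre must be in the +3 oxidation state. Rhodium is a group-9 element; Rh(III) is therefore d⁶. A 4d ion has a large Δₒ and is invariably low-spin. The d⁶ configuration leaves the e_g set evenly filled (or empty) — no strong Jahn–Teller driving force.

[Mn(ox)2F2]^3-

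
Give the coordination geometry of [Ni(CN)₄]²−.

Each cyanide is −1; balancing the −2 overall charge requires Ni(II).
Nickel is a group-10 element; Ni(II) is therefore d⁸.
Coordination number: 4.
Cyanide is a strong-field ligand (high in the spectrochemical series).
A 3d d⁸ ion with strong-field ligands gains enough CFSE to favour square planar over tetrahedral.

square planar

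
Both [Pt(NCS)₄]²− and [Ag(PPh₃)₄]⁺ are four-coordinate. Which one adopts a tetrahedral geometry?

[Ag(PPh₃)₄]⁺

For [Pt(NCS)₄]²−: Summing ligand charges against the −2 overall charge gives an oxidation state of +2 for platinum. Pt sits in group 10, so the d-electron count is 10 − 2 = 8. A 5d d⁸ ion has a large crystal-field splitting; square planar leaves the high-energy d_{x²−y²} orbital empty and maximises CFSE. → square planar.
For [Ag(PPh₃)₄]⁺: Ligand charges: triphenylphosphine is neutral. With an overall charge of +1 the silver centre must be in the +1 oxidation state. Group 11 minus oxidation state 1 gives a d¹⁰ configuration. A d¹⁰ ion has no crystal-field stabilisation preference between square planar and tetrahedral, so four ligands adopt the sterically favoured tetrahedral geometry. → tetrahedral.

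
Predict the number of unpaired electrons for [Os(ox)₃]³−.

Each oxalate is −2; balancing the −3 overall charge requires Os(III).
Osmium is a group-8 element; Os(III) is therefore d⁵.
Counting donor atoms: 3×oxalate (bidentate) → 6 donors. Coordination number = 6.
The spin state decides the count: a 5d ion has a large Δₒ and is invariably low-spin.
An octahedral low-spin d⁵ ion is t₂g⁵e_g⁰, giving 1 unpaired electron.

1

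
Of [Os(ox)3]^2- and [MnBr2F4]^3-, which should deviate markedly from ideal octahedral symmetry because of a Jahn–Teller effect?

[MnBr2F4]^3-

[Os(ox)3]^2-: Ligand charges: each oxalate is −2. With an overall charge of −2 the osmium centre must be in the +4 oxidation state. Group 8 minus oxidation state 4 gives a d⁴ configuration. A 5d ion has a large Δₒ and is invariably low-spin. The d⁴ configuration leaves the e_g set evenly filled (or empty) — no strong Jahn–Teller driving force.
[MnBr2F4]^3-: Ligand charges: each bromide is −1; each fluoride is −1. With an overall charge of −3 the manganese centre must be in the +3 oxidation state. Group 7 minus oxidation state 3 gives a d⁴ configuration. Bromide and fluoride are weak-field ligands for a first-row metal, so the complex is high-spin. The t₂g³e_g¹ (high-spin) configuration has an unevenly filled e_g set; the Jahn–Teller theorem predicts a tetragonal distortion (typically axial elongation) to lift the degeneracy.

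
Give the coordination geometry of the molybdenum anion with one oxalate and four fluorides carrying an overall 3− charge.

Summing ligand charges against the −3 overall charge gives an oxidation state of +3 for molybdenum.
Mo sits in group 6, so the d-electron count is 6 − 3 = 3.
Counting donor atoms: 1×oxalate (bidentate) → 2 donors; 4×fluoride (monodentate) → 4 donors. Coordination number = 6.
Six donors around a single metal centre give an octahedral coordination sphere.

octahedral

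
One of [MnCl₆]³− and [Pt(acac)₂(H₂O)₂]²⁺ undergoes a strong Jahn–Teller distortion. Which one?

[MnCl₆]³−

[MnCl₆]³−: Summing ligand charges against the −3 overall charge gives an oxidation state of +3 for manganese. Manganese is a group-7 element; Mn(III) is therefore d⁴. Chloride is a weak-field ligand for a first-row metal, so the complex is high-spin. The t₂g³e_g¹ (high-spin) configuration has an unevenly filled e_g set; the Jahn–Teller theorem predicts a tetragonal distortion (typically axial elongation) to lift the degeneracy.
[Pt(acac)₂(H₂O)₂]²⁺: Summing ligand charges against the +2 overall charge gives an oxidation state of +4 for platinum. Platinum is a group-10 element; Pt(IV) is therefore d⁶. A 5d ion has a large Δₒ and is invariably low-spin. The d⁶ configuration leaves the e_g set evenly filled (or empty) — no strong Jahn–Teller driving force.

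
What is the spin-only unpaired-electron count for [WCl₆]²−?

2 unpaired electrons

Summing ligand charges against the −2 overall charge gives an oxidation state of +4 for tungsten.
Group 6 minus oxidation state 4 gives a d² configuration.
In an octahedral field the d² configuration is t₂g²e_g⁰ (only one arrangement possible), giving 2 unpaired electrons.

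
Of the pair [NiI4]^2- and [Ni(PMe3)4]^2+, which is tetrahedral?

For [NiI4]^2-: Each iodide is −1; balancing the −2 overall charge requires Ni(II). Group 10 minus oxidation state 2 gives a d⁸ configuration. Iodide is a weak-field ligand. With weak-field ligands the CFSE gain from square planar is small, so a 3d d⁸ ion takes the sterically preferred tetrahedral geometry. → tetrahedral.
For [Ni(PMe3)4]^2+: Ligand charges: trimethylphosphine is neutral. With an overall charge of +2 the nickel centre must be in the +2 oxidation state. Nickel is a group-10 element; Ni(II) is therefore d⁸. Trimethylphosphine is a strong-field ligand (high in the spectrochemical series). A 3d d⁸ ion with strong-field ligands gains enough CFSE to favour square planar over tetrahedral. → square planar.

[NiI4]^2-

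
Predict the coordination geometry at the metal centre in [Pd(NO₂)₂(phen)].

Summing ligand charges against the 0 overall charge gives an oxidation state of +2 for palladium.
Group 10 minus oxidation state 2 gives a d⁸ configuration.
Counting donor atoms: 2×nitro (N-bound nitrite) (monodentate) → 2 donors; 1×1,10-phenanthroline (bidentate) → 2 donors. Coordination number = 4.
A 4d d⁸ ion has a large crystal-field splitting; square planar leaves the high-energy d_{x²−y²} orbital empty and maximises CFSE.

square planar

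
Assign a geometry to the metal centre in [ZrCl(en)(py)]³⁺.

tetrahedral

Summing ligand charges against the +3 overall charge gives an oxidation state of +4 for zirconium.
Group 4 minus oxidation state 4 gives a d⁰ configuration.
Counting donor atoms: 1×chloride (monodentate) → 1 donor; 1×ethylenediamine (bidentate) → 2 donors; 1×pyridine (monodentate) → 1 donor. Coordination number = 4.
A d⁰ ion has no crystal-field stabilisation preference between square planar and tetrahedral, so four ligands adopt the sterically favoured tetrahedral geometry.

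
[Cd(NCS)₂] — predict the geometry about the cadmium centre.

Summing ligand charges against the 0 overall charge gives an oxidation state of +2 for cadmium.
Cd sits in group 12, so the d-electron count is 12 − 2 = 10.
Coordination number: 2.
A d¹⁰ ion with only two ligands adopts a linear arrangement (sp hybridisation; no CFSE preference).

linear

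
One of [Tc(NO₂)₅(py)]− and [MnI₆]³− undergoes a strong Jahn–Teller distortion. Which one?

[Tc(NO₂)₅(py)]−: Each nitro (N-bound nitrite) is −1; pyridine is neutral; balancing the −1 overall charge requires Tc(IV). Group 7 minus oxidation state 4 gives a d³ configuration. The d³ configuration leaves the e_g set evenly filled (or empty) — no strong Jahn–Teller driving force.
[MnI₆]³−: Each iodide is −1; balancing the −3 overall charge requires Mn(III). Mn sits in group 7, so the d-electron count is 7 − 3 = 4. Iodide is a weak-field ligand for a first-row metal, so the complex is high-spin. The t₂g³e_g¹ (high-spin) configuration has an unevenly filled e_g set; the Jahn–Teller theorem predicts a tetragonal distortion (typically axial elongation) to lift the degeneracy.

[MnI₆]³−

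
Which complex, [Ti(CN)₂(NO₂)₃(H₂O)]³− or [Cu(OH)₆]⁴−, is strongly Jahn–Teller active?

[Cu(OH)₆]⁴−

[Ti(CN)₂(NO₂)₃(H₂O)]³−: Ligand charges: each cyanide is −1; each nitro (N-bound nitrite) is −1; water is neutral. With an overall charge of −3 the titanium centre must be in the +2 oxidation state. Group 4 minus oxidation state 2 gives a d² configuration. The d² configuration leaves the e_g set evenly filled (or empty) — no strong Jahn–Teller driving force.
[Cu(OH)₆]⁴−: Summing ligand charges against the −4 overall charge gives an oxidation state of +2 for copper. Cu sits in group 11, so the d-electron count is 11 − 2 = 9. The t₂g⁶e_g³ configuration has an unevenly filled e_g set; the Jahn–Teller theorem predicts a tetragonal distortion (typically axial elongation) to lift the degeneracy.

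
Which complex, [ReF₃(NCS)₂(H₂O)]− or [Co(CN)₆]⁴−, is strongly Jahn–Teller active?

[ReF₃(NCS)₂(H₂O)]−: Summing ligand charges against the −1 overall charge gives an oxidation state of +4 for rhenium. Re sits in group 7, so the d-electron count is 7 − 4 = 3. The d³ configuration leaves the e_g set evenly filled (or empty) — no strong Jahn–Teller driving force.
[Co(CN)₆]⁴−: Each cyanide is −1; balancing the −4 overall charge requires Co(II). Cobalt is a group-9 element; Co(II) is therefore d⁷. Cyanide is a strong-field ligand (high in the spectrochemical series) for a first-row metal, so the complex is low-spin. The t₂g⁶e_g¹ (low-spin) configuration has an unevenly filled e_g set; the Jahn–Teller theorem predicts a tetragonal distortion (typically axial elongation) to lift the degeneracy.

[Co(CN)₆]⁴−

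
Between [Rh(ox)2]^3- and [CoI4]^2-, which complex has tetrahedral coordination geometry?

[CoI4]^2-

For [Rh(ox)2]^3-: Ligand charges: each oxalate is −2. With an overall charge of −3 the rhodium centre must be in the +1 oxidation state. Group 9 minus oxidation state 1 gives a d⁸ configuration. A 4d d⁸ ion has a large crystal-field splitting; square planar leaves the high-energy d_{x²−y²} orbital empty and maximises CFSE. → square planar.
For [CoI4]^2-: Summing ligand charges against the −2 overall charge gives an oxidation state of +2 for cobalt. Group 9 minus oxidation state 2 gives a d⁷ configuration. For a high-spin 3d d⁷ ion with weak-field ligands the small Δₜ gives little square-planar CFSE advantage, so four ligands adopt the sterically favoured tetrahedral geometry. → tetrahedral.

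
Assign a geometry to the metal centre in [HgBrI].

Ligand charges: each bromide is −1; each iodide is −1. With an overall charge of 0 the mercury centre must be in the +2 oxidation state.
Mercury is a group-12 element; Hg(II) is therefore d¹⁰.
Coordination number: 2.
A d¹⁰ ion with only two ligands adopts a linear arrangement (sp hybridisation; no CFSE preference).

linear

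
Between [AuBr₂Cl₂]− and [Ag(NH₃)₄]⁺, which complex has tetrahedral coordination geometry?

[Ag(NH₃)₄]⁺

For [AuBr₂Cl₂]−: Ligand charges: each bromide is −1; each chloride is −1. With an overall charge of −1 the gold centre must be in the +3 oxidation state. Gold is a group-11 element; Au(III) is therefore d⁸. A 5d d⁸ ion has a large crystal-field splitting; square planar leaves the high-energy d_{x²−y²} orbital empty and maximises CFSE. → square planar.
For [Ag(NH₃)₄]⁺: Summing ligand charges against the +1 overall charge gives an oxidation state of +1 for silver. Silver is a group-11 element; Ag(I) is therefore d¹⁰. A d¹⁰ ion has no crystal-field stabilisation preference between square planar and tetrahedral, so four ligands adopt the sterically favoured tetrahedral geometry. → tetrahedral.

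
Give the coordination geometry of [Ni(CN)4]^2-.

square planar

Ligand charges: each cyanide is −1. With an overall charge of −2 the nickel centre must be in the +2 oxidation state.
Group 10 minus oxidation state 2 gives a d⁸ configuration.
Coordination number: 4.
Cyanide is a strong-field ligand (high in the spectrochemical series).
A 3d d⁸ ion with strong-field ligands gains enough CFSE to favour square planar over tetrahedral.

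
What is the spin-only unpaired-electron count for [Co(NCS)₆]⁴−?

Ligand charges: each isothiocyanate is −1. With an overall charge of −4 the cobalt centre must be in the +2 oxidation state.
Co sits in group 9, so the d-electron count is 9 − 2 = 7.
The spin state decides the count: Isothiocyanate is a weak-field ligand for a first-row metal, so the complex is high-spin.
An octahedral high-spin d⁷ ion is t₂g⁵e_g², giving 3 unpaired electrons.

3 unpaired electrons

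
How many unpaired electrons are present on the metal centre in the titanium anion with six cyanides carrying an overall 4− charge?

2

Summing ligand charges against the −4 overall charge gives an oxidation state of +2 for titanium.
Titanium is a group-4 element; Ti(II) is therefore d².
In an octahedral field the d² configuration is t₂g²e_g⁰ (only one arrangement possible), giving 2 unpaired electrons.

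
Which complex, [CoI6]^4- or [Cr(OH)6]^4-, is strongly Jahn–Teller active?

[CoI6]^4-: Ligand charges: each iodide is −1. With an overall charge of −4 the cobalt centre must be in the +2 oxidation state. Cobalt is a group-9 element; Co(II) is therefore d⁷. Iodide is a weak-field ligand for a first-row metal, so the complex is high-spin. The d⁷ configuration leaves the e_g set evenly filled (or empty) — no strong Jahn–Teller driving force.
[Cr(OH)6]^4-: Each hydroxide is −1; balancing the −4 overall charge requires Cr(II). Group 6 minus oxidation state 2 gives a d⁴ configuration. Hydroxide is a weak-field ligand for a first-row metal, so the complex is high-spin. The t₂g³e_g¹ (high-spin) configuration has an unevenly filled e_g set; the Jahn–Teller theorem predicts a tetragonal distortion (typically axial elongation) to lift the degeneracy.

[Cr(OH)6]^4-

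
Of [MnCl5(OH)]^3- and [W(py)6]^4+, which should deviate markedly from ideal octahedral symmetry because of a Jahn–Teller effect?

[MnCl5(OH)]^3-: Summing ligand charges against the −3 overall charge gives an oxidation state of +3 for manganese. Manganese is a group-7 element; Mn(III) is therefore d⁴. Chloride and hydroxide are weak-field ligands for a first-row metal, so the complex is high-spin. The t₂g³e_g¹ (high-spin) configuration has an unevenly filled e_g set; the Jahn–Teller theorem predicts a tetragonal distortion (typically axial elongation) to lift the degeneracy.
[W(py)6]^4+: Ligand charges: pyridine is neutral. With an overall charge of +4 the tungsten centre must be in the +4 oxidation state. Group 6 minus oxidation state 4 gives a d² configuration. The d² configuration leaves the e_g set evenly filled (or empty) — no strong Jahn–Teller driving force.

[MnCl5(OH)]^3-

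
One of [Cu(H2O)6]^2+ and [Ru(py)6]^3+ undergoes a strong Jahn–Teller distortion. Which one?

[Cu(H2O)6]^2+

[Cu(H2O)6]^2+: Ligand charges: water is neutral. With an overall charge of +2 the copper centre must be in the +2 oxidation state. Group 11 minus oxidation state 2 gives a d⁹ configuration. The t₂g⁶e_g³ configuration has an unevenly filled e_g set; the Jahn–Teller theorem predicts a tetragonal distortion (typically axial elongation) to lift the degeneracy.
[Ru(py)6]^3+: Pyridine is neutral; balancing the +3 overall charge requires Ru(III). Ruthenium is a group-8 element; Ru(III) is therefore d⁵. A 4d ion has a large Δₒ and is invariably low-spin. The d⁵ configuration leaves the e_g set evenly filled (or empty) — no strong Jahn–Teller driving force.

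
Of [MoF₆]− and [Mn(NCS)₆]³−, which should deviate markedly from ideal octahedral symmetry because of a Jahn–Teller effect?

[MoF₆]−: Ligand charges: each fluoride is −1. With an overall charge of −1 the molybdenum centre must be in the +5 oxidation state. Group 6 minus oxidation state 5 gives a d¹ configuration. The d¹ configuration leaves the e_g set evenly filled (or empty) — no strong Jahn–Teller driving force.
[Mn(NCS)₆]³−: Summing ligand charges against the −3 overall charge gives an oxidation state of +3 for manganese. Mn sits in group 7, so the d-electron count is 7 − 3 = 4. Isothiocyanate is a weak-field ligand for a first-row metal, so the complex is high-spin. The t₂g³e_g¹ (high-spin) configuration has an unevenly filled e_g set; the Jahn–Teller theorem predicts a tetragonal distortion (typically axial elongation) to lift the degeneracy.

[Mn(NCS)₆]³−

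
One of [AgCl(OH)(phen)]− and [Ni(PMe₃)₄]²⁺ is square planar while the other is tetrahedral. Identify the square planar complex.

[Ni(PMe₃)₄]²⁺

For [AgCl(OH)(phen)]−: Each chloride is −1; each hydroxide is −1; 1,10-phenanthroline is neutral; balancing the −1 overall charge requires Ag(I). Silver is a group-11 element; Ag(I) is therefore d¹⁰. A d¹⁰ ion has no crystal-field stabilisation preference between square planar and tetrahedral, so four ligands adopt the sterically favoured tetrahedral geometry. → tetrahedral.
For [Ni(PMe₃)₄]²⁺: Ligand charges: trimethylphosphine is neutral. With an overall charge of +2 the nickel centre must be in the +2 oxidation state. Ni sits in group 10, so the d-electron count is 10 − 2 = 8. Trimethylphosphine is a strong-field ligand (high in the spectrochemical series). A 3d d⁸ ion with strong-field ligands gains enough CFSE to favour square planar over tetrahedral. → square planar.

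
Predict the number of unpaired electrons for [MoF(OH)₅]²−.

2

Summing ligand charges against the −2 overall charge gives an oxidation state of +4 for molybdenum.
Group 6 minus oxidation state 4 gives a d² configuration.
In an octahedral field the d² configuration is t₂g²e_g⁰ (only one arrangement possible), giving 2 unpaired electrons.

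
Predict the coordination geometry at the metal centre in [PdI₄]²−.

Summing ligand charges against the −2 overall charge gives an oxidation state of +2 for palladium.
Palladium is a group-10 element; Pd(II) is therefore d⁸.
With 4 monodentate ligands the coordination number is 4.
A 4d d⁸ ion has a large crystal-field splitting; square planar leaves the high-energy d_{x²−y²} orbital empty and maximises CFSE.

square planar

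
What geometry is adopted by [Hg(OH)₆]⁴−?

Each hydroxide is −1; balancing the −4 overall charge requires Hg(II).
Hg sits in group 12, so the d-electron count is 12 − 2 = 10.
Coordination number: 6.
Six donors around a single metal centre give an octahedral coordination sphere.

octahedral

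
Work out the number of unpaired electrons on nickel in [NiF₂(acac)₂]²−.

2

Summing ligand charges against the −2 overall charge gives an oxidation state of +2 for nickel.
Nickel is a group-10 element; Ni(II) is therefore d⁸.
Counting donor atoms: 2×fluoride (monodentate) → 2 donors; 2×acetylacetonate (bidentate) → 4 donors. Coordination number = 6.
In an octahedral field the d⁸ configuration is t₂g⁶e_g² (only one arrangement possible), giving 2 unpaired electrons.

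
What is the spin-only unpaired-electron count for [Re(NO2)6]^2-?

3 unpaired electrons

Summing ligand charges against the −2 overall charge gives an oxidation state of +4 for rhenium.
Re sits in group 7, so the d-electron count is 7 − 4 = 3.
In an octahedral field the d³ configuration is t₂g³e_g⁰ (only one arrangement possible), giving 3 unpaired electrons.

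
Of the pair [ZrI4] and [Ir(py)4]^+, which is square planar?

For [ZrI4]: Ligand charges: each iodide is −1. With an overall charge of 0 the zirconium centre must be in the +4 oxidation state. Zr sits in group 4, so the d-electron count is 4 − 4 = 0. A d⁰ ion has no crystal-field stabilisation preference between square planar and tetrahedral, so four ligands adopt the sterically favoured tetrahedral geometry. → tetrahedral.
For [Ir(py)4]^+: Pyridine is neutral; balancing the +1 overall charge requires Ir(I). Group 9 minus oxidation state 1 gives a d⁸ configuration. A 5d d⁸ ion has a large crystal-field splitting; square planar leaves the high-energy d_{x²−y²} orbital empty and maximises CFSE. → square planar.

[Ir(py)4]^+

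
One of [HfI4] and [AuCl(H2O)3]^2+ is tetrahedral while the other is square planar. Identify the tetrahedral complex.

For [HfI4]: Each iodide is −1; balancing the 0 overall charge requires Hf(IV). Hf sits in group 4, so the d-electron count is 4 − 4 = 0. A d⁰ ion has no crystal-field stabilisation preference between square planar and tetrahedral, so four ligands adopt the sterically favoured tetrahedral geometry. → tetrahedral.
For [AuCl(H2O)3]^2+: Each chloride is −1; water is neutral; balancing the +2 overall charge requires Au(III). Group 11 minus oxidation state 3 gives a d⁸ configuration. A 5d d⁸ ion has a large crystal-field splitting; square planar leaves the high-energy d_{x²−y²} orbital empty and maximises CFSE. → square planar.

[HfI4]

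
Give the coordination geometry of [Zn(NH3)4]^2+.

Ammonia is neutral; balancing the +2 overall charge requires Zn(II).
Group 12 minus oxidation state 2 gives a d¹⁰ configuration.
With 4 monodentate ligands the coordination number is 4.
A d¹⁰ ion has no crystal-field stabilisation preference between square planar and tetrahedral, so four ligands adopt the sterically favoured tetrahedral geometry.

tetrahedral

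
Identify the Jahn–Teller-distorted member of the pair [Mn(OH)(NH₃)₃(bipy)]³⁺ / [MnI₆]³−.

[MnI₆]³−

[Mn(OH)(NH₃)₃(bipy)]³⁺: Summing ligand charges against the +3 overall charge gives an oxidation state of +4 for manganese. Group 7 minus oxidation state 4 gives a d³ configuration. The d³ configuration leaves the e_g set evenly filled (or empty) — no strong Jahn–Teller driving force.
[MnI₆]³−: Ligand charges: each iodide is −1. With an overall charge of −3 the manganese centre must be in the +3 oxidation state. Manganese is a group-7 element; Mn(III) is therefore d⁴. Iodide is a weak-field ligand for a first-row metal, so the complex is high-spin. The t₂g³e_g¹ (high-spin) configuration has an unevenly filled e_g set; the Jahn–Teller theorem predicts a tetragonal distortion (typically axial elongation) to lift the degeneracy.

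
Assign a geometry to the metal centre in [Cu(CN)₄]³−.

Summing ligand charges against the −3 overall charge gives an oxidation state of +1 for copper.
Cu sits in group 11, so the d-electron count is 11 − 1 = 10.
Coordination number: 4.
A d¹⁰ ion has no crystal-field stabilisation preference between square planar and tetrahedral, so four ligands adopt the sterically favoured tetrahedral geometry.

tetrahedral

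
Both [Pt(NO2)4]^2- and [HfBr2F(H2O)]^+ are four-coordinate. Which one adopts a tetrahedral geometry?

For [Pt(NO2)4]^2-: Summing ligand charges against the −2 overall charge gives an oxidation state of +2 for platinum. Platinum is a group-10 element; Pt(II) is therefore d⁸. A 5d d⁸ ion has a large crystal-field splitting; square planar leaves the high-energy d_{x²−y²} orbital empty and maximises CFSE. → square planar.
For [HfBr2F(H2O)]^+: Summing ligand charges against the +1 overall charge gives an oxidation state of +4 for hafnium. Group 4 minus oxidation state 4 gives a d⁰ configuration. A d⁰ ion has no crystal-field stabilisation preference between square planar and tetrahedral, so four ligands adopt the sterically favoured tetrahedral geometry. → tetrahedral.

[HfBr2F(H2O)]^+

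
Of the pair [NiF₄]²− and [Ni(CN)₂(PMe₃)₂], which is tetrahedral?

For [NiF₄]²−: Each fluoride is −1; balancing the −2 overall charge requires Ni(II). Ni sits in group 10, so the d-electron count is 10 − 2 = 8. Fluoride is a weak-field ligand. With weak-field ligands the CFSE gain from square planar is small, so a 3d d⁸ ion takes the sterically preferred tetrahedral geometry. → tetrahedral.
For [Ni(CN)₂(PMe₃)₂]: Each cyanide is −1; trimethylphosphine is neutral; balancing the 0 overall charge requires Ni(II). Nickel is a group-10 element; Ni(II) is therefore d⁸. Cyanide and trimethylphosphine are strong-field ligands (high in the spectrochemical series). A 3d d⁸ ion with strong-field ligands gains enough CFSE to favour square planar over tetrahedral. → square planar.

[NiF₄]²−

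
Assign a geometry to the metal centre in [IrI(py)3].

Ligand charges: each iodide is −1; pyridine is neutral. With an overall charge of 0 the iridium centre must be in the +1 oxidation state.
Ir sits in group 9, so the d-electron count is 9 − 1 = 8.
With 4 monodentate ligands the coordination number is 4.
A 5d d⁸ ion has a large crystal-field splitting; square planar leaves the high-energy d_{x²−y²} orbital empty and maximises CFSE.

square planar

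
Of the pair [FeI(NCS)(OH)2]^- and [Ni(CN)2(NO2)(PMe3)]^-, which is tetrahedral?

For [FeI(NCS)(OH)2]^-: Ligand charges: each iodide is −1; each isothiocyanate is −1; each hydroxide is −1. With an overall charge of −1 the iron centre must be in the +3 oxidation state. Group 8 minus oxidation state 3 gives a d⁵ configuration. A high-spin d⁵ ion has zero CFSE in either geometry, so four ligands adopt the sterically favoured tetrahedral geometry. → tetrahedral.
For [Ni(CN)2(NO2)(PMe3)]^-: Ligand charges: each cyanide is −1; each nitro (N-bound nitrite) is −1; trimethylphosphine is neutral. With an overall charge of −1 the nickel centre must be in the +2 oxidation state. Ni sits in group 10, so the d-electron count is 10 − 2 = 8. Cyanide, nitro (N-bound nitrite), and trimethylphosphine are strong-field ligands (high in the spectrochemical series). A 3d d⁸ ion with strong-field ligands gains enough CFSE to favour square planar over tetrahedral. → square planar.

[FeI(NCS)(OH)2]^-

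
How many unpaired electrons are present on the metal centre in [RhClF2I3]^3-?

Summing ligand charges against the −3 overall charge gives an oxidation state of +3 for rhodium.
Rh sits in group 9, so the d-electron count is 9 − 3 = 6.
The spin state decides the count: a 4d ion has a large Δₒ and is invariably low-spin.
An octahedral low-spin d⁶ ion is t₂g⁶e_g⁰, giving 0 unpaired electrons.

0 unpaired electrons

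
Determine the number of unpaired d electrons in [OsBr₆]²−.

Ligand charges: each bromide is −1. With an overall charge of −2 the osmium centre must be in the +4 oxidation state.
Os sits in group 8, so the d-electron count is 8 − 4 = 4.
The spin state decides the count: a 5d ion has a large Δₒ and is invariably low-spin.
An octahedral low-spin d⁴ ion is t₂g⁴e_g⁰, giving 2 unpaired electrons.

2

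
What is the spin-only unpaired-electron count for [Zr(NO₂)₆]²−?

Each nitro (N-bound nitrite) is −1; balancing the −2 overall charge requires Zr(IV).
Zirconium is a group-4 element; Zr(IV) is therefore d⁰.
In an octahedral field the d⁰ configuration is t₂g⁰e_g⁰, giving 0 unpaired electrons.

0 unpaired electrons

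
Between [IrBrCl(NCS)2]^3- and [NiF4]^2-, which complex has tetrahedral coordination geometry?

[NiF4]^2-

For [IrBrCl(NCS)2]^3-: Ligand charges: each bromide is −1; each chloride is −1; each isothiocyanate is −1. With an overall charge of −3 the iridium centre must be in the +1 oxidation state. Iridium is a group-9 element; Ir(I) is therefore d⁸. A 5d d⁸ ion has a large crystal-field splitting; square planar leaves the high-energy d_{x²−y²} orbital empty and maximises CFSE. → square planar.
For [NiF4]^2-: Ligand charges: each fluoride is −1. With an overall charge of −2 the nickel centre must be in the +2 oxidation state. Nickel is a group-10 element; Ni(II) is therefore d⁸. Fluoride is a weak-field ligand. With weak-field ligands the CFSE gain from square planar is small, so a 3d d⁸ ion takes the sterically preferred tetrahedral geometry. → tetrahedral.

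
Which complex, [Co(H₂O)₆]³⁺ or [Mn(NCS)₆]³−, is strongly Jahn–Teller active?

[Mn(NCS)₆]³−

[Co(H₂O)₆]³⁺: Ligand charges: water is neutral. With an overall charge of +3 the cobalt centre must be in the +3 oxidation state. Cobalt is a group-9 element; Co(III) is therefore d⁶. Co(III) has an exceptionally large octahedral splitting and is low-spin with essentially every ligand except fluoride. The d⁶ configuration leaves the e_g set evenly filled (or empty) — no strong Jahn–Teller driving force.
[Mn(NCS)₆]³−: Each isothiocyanate is −1; balancing the −3 overall charge requires Mn(III). Manganese is a group-7 element; Mn(III) is therefore d⁴. Isothiocyanate is a weak-field ligand for a first-row metal, so the complex is high-spin. The t₂g³e_g¹ (high-spin) configuration has an unevenly filled e_g set; the Jahn–Teller theorem predicts a tetragonal distortion (typically axial elongation) to lift the degeneracy.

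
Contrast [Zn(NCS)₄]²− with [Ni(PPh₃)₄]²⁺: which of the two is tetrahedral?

[Zn(NCS)₄]²−

For [Zn(NCS)₄]²−: Each isothiocyanate is −1; balancing the −2 overall charge requires Zn(II). Group 12 minus oxidation state 2 gives a d¹⁰ configuration. A d¹⁰ ion has no crystal-field stabilisation preference between square planar and tetrahedral, so four ligands adopt the sterically favoured tetrahedral geometry. → tetrahedral.
For [Ni(PPh₃)₄]²⁺: Ligand charges: triphenylphosphine is neutral. With an overall charge of +2 the nickel centre must be in the +2 oxidation state. Nickel is a group-10 element; Ni(II) is therefore d⁸. Triphenylphosphine is a strong-field ligand (high in the spectrochemical series). A 3d d⁸ ion with strong-field ligands gains enough CFSE to favour square planar over tetrahedral. → square planar.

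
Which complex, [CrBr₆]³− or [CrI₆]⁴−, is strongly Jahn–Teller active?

[CrI₆]⁴−

[CrBr₆]³−: Each bromide is −1; balancing the −3 overall charge requires Cr(III). Chromium is a group-6 element; Cr(III) is therefore d³. The d³ configuration leaves the e_g set evenly filled (or empty) — no strong Jahn–Teller driving force.
[CrI₆]⁴−: Summing ligand charges against the −4 overall charge gives an oxidation state of +2 for chromium. Group 6 minus oxidation state 2 gives a d⁴ configuration. Iodide is a weak-field ligand for a first-row metal, so the complex is high-spin. The t₂g³e_g¹ (high-spin) configuration has an unevenly filled e_g set; the Jahn–Teller theorem predicts a tetragonal distortion (typically axial elongation) to lift the degeneracy.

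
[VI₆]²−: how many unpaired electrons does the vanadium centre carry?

1 unpaired electron

Ligand charges: each iodide is −1. With an overall charge of −2 the vanadium centre must be in the +4 oxidation state.
V sits in group 5, so the d-electron count is 5 − 4 = 1.
In an octahedral field the d¹ configuration is t₂g¹e_g⁰ (only one arrangement possible), giving 1 unpaired electron.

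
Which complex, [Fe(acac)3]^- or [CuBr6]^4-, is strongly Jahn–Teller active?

[CuBr6]^4-

[Fe(acac)3]^-: Ligand charges: each acetylacetonate is −1. With an overall charge of −1 the iron centre must be in the +2 oxidation state. Fe sits in group 8, so the d-electron count is 8 − 2 = 6. Acetylacetonate is a weak-field ligand for a first-row metal, so the complex is high-spin. The d⁶ configuration leaves the e_g set evenly filled (or empty) — no strong Jahn–Teller driving force.
[CuBr6]^4-: Each bromide is −1; balancing the −4 overall charge requires Cu(II). Cu sits in group 11, so the d-electron count is 11 − 2 = 9. The t₂g⁶e_g³ configuration has an unevenly filled e_g set; the Jahn–Teller theorem predicts a tetragonal distortion (typically axial elongation) to lift the degeneracy.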